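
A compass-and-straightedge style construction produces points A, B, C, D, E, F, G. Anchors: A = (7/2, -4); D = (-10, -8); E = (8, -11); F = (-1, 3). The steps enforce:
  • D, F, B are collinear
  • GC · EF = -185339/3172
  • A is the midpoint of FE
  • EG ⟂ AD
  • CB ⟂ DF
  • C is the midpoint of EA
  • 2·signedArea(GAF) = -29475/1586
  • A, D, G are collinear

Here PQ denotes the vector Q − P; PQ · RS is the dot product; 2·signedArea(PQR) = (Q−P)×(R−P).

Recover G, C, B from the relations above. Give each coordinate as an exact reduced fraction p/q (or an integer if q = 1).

1. G_x = 4544/793  [A, D, G are collinear ∩ EG ⟂ AD]
2. G_y = -2648/793  [A, D, G are collinear ∩ EG ⟂ AD]
   → G = (4544/793, -2648/793)
3. C_x = 23/4  [C is the midpoint of EA]
4. C_y = -15/2  [C is the midpoint of EA]
   → C = (23/4, -15/2)
5. B_x = -2779/808  [D, F, B are collinear ∩ CB ⟂ DF]
6. B_y = 15/808  [D, F, B are collinear ∩ CB ⟂ DF]
   → B = (-2779/808, 15/808)

B = (-2779/808, 15/808)
C = (23/4, -15/2)
G = (4544/793, -2648/793)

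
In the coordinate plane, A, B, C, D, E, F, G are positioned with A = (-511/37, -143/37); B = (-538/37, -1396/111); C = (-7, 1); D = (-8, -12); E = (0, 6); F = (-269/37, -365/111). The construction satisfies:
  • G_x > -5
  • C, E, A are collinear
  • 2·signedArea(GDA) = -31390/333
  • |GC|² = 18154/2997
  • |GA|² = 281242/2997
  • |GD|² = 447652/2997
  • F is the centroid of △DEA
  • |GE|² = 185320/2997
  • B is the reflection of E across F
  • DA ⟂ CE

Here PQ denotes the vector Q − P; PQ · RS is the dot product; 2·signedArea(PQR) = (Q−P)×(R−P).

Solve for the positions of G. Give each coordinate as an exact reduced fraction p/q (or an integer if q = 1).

G = (-538/111, -64/333)

1. G_x = -538/111  [line -301/37·x + -215/37·y + -13502/333 = 0 ∩ |GE|² = 185320/2997]
2. G_y = -64/333  [line -301/37·x + -215/37·y + -13502/333 = 0 ∩ |GE|² = 185320/2997]
   → G = (-538/111, -64/333)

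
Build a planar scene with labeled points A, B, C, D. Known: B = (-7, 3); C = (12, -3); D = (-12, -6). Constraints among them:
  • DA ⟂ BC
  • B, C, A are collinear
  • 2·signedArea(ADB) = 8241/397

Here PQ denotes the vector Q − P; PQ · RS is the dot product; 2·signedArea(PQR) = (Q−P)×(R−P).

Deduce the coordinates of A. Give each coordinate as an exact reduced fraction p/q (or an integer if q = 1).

A = (-3558/397, 1437/397)

1. A_x = -3558/397  [B, C, A are collinear ∩ DA ⟂ BC]
2. A_y = 1437/397  [B, C, A are collinear ∩ DA ⟂ BC]
   → A = (-3558/397, 1437/397)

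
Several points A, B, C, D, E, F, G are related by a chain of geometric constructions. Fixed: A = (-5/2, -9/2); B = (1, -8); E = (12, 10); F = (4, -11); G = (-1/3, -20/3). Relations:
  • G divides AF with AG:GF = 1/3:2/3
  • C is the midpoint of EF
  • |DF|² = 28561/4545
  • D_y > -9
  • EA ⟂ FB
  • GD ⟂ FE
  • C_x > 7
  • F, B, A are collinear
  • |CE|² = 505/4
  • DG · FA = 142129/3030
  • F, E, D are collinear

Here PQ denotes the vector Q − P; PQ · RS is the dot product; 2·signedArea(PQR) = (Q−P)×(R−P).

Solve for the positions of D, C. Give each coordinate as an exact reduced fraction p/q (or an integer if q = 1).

C = (8, -1/2)
D = (7412/1515, -4372/505)

1. D_x = 7412/1515  [F, E, D are collinear ∩ GD ⟂ FE]
2. D_y = -4372/505  [F, E, D are collinear ∩ GD ⟂ FE]
   → D = (7412/1515, -4372/505)
3. C_x = 8  [C is the midpoint of EF]
4. C_y = -1/2  [C is the midpoint of EF]
   → C = (8, -1/2)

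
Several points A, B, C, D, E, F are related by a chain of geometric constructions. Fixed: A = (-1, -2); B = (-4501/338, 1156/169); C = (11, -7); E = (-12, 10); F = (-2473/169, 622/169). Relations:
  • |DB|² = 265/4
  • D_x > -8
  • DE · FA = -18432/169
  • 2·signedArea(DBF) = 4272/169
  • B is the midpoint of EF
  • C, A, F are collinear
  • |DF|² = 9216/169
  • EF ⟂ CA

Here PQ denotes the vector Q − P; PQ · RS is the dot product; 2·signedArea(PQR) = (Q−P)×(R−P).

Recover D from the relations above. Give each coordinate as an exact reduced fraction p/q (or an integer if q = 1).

1. D_x = -1321/169  [line 534/169·x + -445/338·y + 4361/169 = 0 ∩ |DF|² = 9216/169]
2. D_y = 142/169  [line 534/169·x + -445/338·y + 4361/169 = 0 ∩ |DF|² = 9216/169]
   → D = (-1321/169, 142/169)

D = (-1321/169, 142/169)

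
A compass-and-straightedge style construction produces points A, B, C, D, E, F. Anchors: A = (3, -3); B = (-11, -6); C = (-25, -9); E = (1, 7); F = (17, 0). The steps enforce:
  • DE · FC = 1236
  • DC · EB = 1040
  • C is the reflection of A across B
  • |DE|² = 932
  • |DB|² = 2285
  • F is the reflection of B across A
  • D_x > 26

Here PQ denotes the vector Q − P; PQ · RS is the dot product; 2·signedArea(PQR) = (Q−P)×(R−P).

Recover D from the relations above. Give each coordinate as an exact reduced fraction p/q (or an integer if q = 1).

1. D_x = 27  [DC · EB = 1040 ∩ DE · FC = 1236]
2. D_y = 23  [DC · EB = 1040 ∩ DE · FC = 1236]
   → D = (27, 23)

D = (27, 23)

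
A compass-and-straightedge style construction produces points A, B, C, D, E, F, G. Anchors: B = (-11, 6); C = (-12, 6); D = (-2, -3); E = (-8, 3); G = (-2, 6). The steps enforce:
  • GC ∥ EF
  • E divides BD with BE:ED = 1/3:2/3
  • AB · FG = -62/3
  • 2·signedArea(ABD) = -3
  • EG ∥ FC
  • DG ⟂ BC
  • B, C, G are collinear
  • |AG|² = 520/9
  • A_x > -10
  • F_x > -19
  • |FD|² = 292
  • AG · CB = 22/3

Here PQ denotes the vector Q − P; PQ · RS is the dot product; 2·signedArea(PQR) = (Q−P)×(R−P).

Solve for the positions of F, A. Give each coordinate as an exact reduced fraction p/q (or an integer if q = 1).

1. F_x = -18  [EG ∥ FC ∩ GC ∥ EF]
2. F_y = 3  [EG ∥ FC ∩ GC ∥ EF]
   → F = (-18, 3)
3. A_x = -28/3  [AB · FG = -62/3 ∩ 2·signedArea(ABD) = -3]
4. A_y = 4  [AB · FG = -62/3 ∩ 2·signedArea(ABD) = -3]
   → A = (-28/3, 4)

A = (-28/3, 4)
F = (-18, 3)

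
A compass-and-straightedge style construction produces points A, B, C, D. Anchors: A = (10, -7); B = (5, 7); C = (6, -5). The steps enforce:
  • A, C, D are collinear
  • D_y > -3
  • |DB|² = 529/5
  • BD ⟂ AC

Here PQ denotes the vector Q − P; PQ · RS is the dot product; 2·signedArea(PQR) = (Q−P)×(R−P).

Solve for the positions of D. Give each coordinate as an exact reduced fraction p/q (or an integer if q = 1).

1. D_x = 2/5  [A, C, D are collinear ∩ BD ⟂ AC]
2. D_y = -11/5  [A, C, D are collinear ∩ BD ⟂ AC]
   → D = (2/5, -11/5)

D = (2/5, -11/5)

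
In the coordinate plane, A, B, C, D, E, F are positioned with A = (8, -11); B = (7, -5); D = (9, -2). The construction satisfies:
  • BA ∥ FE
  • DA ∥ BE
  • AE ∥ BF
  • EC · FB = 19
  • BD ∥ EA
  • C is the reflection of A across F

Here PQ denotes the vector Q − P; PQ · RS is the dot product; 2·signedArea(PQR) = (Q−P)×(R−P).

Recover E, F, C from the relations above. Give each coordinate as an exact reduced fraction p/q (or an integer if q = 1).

1. E_x = 6  [BD ∥ EA ∩ DA ∥ BE]
2. E_y = -14  [BD ∥ EA ∩ DA ∥ BE]
   → E = (6, -14)
3. F_x = 5  [BA ∥ FE ∩ AE ∥ BF]
4. F_y = -8  [BA ∥ FE ∩ AE ∥ BF]
   → F = (5, -8)
5. C_x = 2  [C is the reflection of A across F]
6. C_y = -5  [C is the reflection of A across F]
   → C = (2, -5)

C = (2, -5)
E = (6, -14)
F = (5, -8)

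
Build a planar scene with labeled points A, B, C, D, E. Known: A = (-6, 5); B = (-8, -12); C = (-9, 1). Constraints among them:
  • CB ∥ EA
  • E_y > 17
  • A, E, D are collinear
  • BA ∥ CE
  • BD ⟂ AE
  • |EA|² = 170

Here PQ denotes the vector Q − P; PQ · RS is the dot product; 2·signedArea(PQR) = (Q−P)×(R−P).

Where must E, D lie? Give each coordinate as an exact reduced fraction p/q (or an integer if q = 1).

1. E_x = -7  [CB ∥ EA ∩ BA ∥ CE]
2. E_y = 18  [CB ∥ EA ∩ BA ∥ CE]
   → E = (-7, 18)
3. D_x = -801/170  [A, E, D are collinear ∩ BD ⟂ AE]
4. D_y = -1997/170  [A, E, D are collinear ∩ BD ⟂ AE]
   → D = (-801/170, -1997/170)

D = (-801/170, -1997/170)
E = (-7, 18)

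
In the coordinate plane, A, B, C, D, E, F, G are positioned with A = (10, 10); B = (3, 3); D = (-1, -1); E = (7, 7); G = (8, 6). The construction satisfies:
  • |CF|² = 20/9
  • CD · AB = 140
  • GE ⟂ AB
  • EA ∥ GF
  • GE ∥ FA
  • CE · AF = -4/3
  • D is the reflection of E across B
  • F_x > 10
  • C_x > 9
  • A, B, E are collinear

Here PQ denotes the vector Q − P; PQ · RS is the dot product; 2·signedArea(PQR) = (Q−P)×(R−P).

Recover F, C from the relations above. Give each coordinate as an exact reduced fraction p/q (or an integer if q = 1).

1. F_x = 11  [GE ∥ FA ∩ EA ∥ GF]
2. F_y = 9  [GE ∥ FA ∩ EA ∥ GF]
   → F = (11, 9)
3. C_x = 29/3  [CD · AB = 140 ∩ CE · AF = -4/3]
4. C_y = 25/3  [CD · AB = 140 ∩ CE · AF = -4/3]
   → C = (29/3, 25/3)

C = (29/3, 25/3)
F = (11, 9)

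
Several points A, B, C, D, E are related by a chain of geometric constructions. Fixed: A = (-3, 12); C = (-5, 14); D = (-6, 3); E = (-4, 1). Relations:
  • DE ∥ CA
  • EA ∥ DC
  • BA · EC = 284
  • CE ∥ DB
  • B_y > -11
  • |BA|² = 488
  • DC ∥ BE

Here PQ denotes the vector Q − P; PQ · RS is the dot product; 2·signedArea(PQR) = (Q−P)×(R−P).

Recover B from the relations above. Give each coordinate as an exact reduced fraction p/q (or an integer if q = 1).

1. B_x = -5  [DC ∥ BE ∩ CE ∥ DB]
2. B_y = -10  [DC ∥ BE ∩ CE ∥ DB]
   → B = (-5, -10)

B = (-5, -10)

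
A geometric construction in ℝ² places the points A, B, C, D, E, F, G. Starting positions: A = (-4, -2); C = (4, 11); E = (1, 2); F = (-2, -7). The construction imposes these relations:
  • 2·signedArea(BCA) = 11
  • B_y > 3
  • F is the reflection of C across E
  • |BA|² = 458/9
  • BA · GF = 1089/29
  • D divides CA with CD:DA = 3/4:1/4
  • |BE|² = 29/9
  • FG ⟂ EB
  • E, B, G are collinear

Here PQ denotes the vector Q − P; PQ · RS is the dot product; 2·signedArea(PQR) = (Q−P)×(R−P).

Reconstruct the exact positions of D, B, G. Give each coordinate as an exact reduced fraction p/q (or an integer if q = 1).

B = (1/3, 11/3)
D = (-2, 5/4)
G = (107/29, -137/29)

1. D_x = -2  [D divides CA with CD:DA = 3/4:1/4]
2. D_y = 5/4  [D divides CA with CD:DA = 3/4:1/4]
   → D = (-2, 5/4)
3. B_x = 1/3  [line 13·x + -8·y + 25 = 0 ∩ |BE|² = 29/9]
4. B_y = 11/3  [line 13·x + -8·y + 25 = 0 ∩ |BE|² = 29/9]
   → B = (1/3, 11/3)
5. G_x = 107/29  [E, B, G are collinear ∩ FG ⟂ EB]
6. G_y = -137/29  [E, B, G are collinear ∩ FG ⟂ EB]
   → G = (107/29, -137/29)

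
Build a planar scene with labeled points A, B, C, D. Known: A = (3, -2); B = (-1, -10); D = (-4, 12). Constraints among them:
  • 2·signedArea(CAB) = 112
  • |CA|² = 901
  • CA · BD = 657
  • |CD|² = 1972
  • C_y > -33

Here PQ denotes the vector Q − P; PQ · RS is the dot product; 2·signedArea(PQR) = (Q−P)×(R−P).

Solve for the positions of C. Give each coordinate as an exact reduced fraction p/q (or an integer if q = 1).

1. C_x = 2  [2·signedArea(CAB) = 112 ∩ CA · BD = 657]
2. C_y = -32  [2·signedArea(CAB) = 112 ∩ CA · BD = 657]
   → C = (2, -32)

C = (2, -32)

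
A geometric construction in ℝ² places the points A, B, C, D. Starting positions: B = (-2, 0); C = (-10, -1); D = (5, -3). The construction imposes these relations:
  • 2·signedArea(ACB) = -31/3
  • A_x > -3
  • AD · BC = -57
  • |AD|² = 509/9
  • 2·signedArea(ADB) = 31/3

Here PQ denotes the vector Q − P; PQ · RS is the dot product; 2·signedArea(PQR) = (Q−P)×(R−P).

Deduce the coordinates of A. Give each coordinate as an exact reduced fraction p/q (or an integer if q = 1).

1. A_x = -7/3  [2·signedArea(ADB) = 31/3 ∩ AD · BC = -57]
2. A_y = -4/3  [2·signedArea(ADB) = 31/3 ∩ AD · BC = -57]
   → A = (-7/3, -4/3)

A = (-7/3, -4/3)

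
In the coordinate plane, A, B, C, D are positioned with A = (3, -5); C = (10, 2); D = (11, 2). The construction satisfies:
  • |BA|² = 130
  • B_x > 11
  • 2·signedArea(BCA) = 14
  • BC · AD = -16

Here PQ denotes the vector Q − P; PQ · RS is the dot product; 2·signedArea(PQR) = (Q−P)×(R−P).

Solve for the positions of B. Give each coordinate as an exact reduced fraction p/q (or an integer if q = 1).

B = (12, 2)

1. B_x = 12  [2·signedArea(BCA) = 14 ∩ BC · AD = -16]
2. B_y = 2  [2·signedArea(BCA) = 14 ∩ BC · AD = -16]
   → B = (12, 2)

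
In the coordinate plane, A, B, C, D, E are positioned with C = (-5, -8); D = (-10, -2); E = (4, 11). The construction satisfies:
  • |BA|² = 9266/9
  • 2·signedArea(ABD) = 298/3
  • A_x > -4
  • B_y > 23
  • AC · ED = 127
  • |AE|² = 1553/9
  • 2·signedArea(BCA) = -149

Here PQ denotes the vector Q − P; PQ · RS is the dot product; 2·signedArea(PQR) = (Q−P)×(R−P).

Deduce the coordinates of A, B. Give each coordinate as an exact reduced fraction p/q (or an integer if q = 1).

1. A_x = -11/3  [line 14·x + 13·y + 47 = 0 ∩ |AE|² = 1553/9]
2. A_y = 1/3  [line 14·x + 13·y + 47 = 0 ∩ |AE|² = 1553/9]
   → A = (-11/3, 1/3)
3. B_x = 18  [2·signedArea(ABD) = 298/3 ∩ 2·signedArea(BCA) = -149]
4. B_y = 24  [2·signedArea(ABD) = 298/3 ∩ 2·signedArea(BCA) = -149]
   → B = (18, 24)

A = (-11/3, 1/3)
B = (18, 24)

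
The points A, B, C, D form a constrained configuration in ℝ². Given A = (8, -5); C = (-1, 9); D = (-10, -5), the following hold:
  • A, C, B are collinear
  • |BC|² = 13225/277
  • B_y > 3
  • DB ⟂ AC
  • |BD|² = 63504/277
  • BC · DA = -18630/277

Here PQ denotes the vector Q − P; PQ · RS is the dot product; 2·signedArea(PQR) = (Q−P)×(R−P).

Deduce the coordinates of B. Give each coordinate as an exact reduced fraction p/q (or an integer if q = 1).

B = (758/277, 883/277)

1. B_x = 758/277  [A, C, B are collinear ∩ DB ⟂ AC]
2. B_y = 883/277  [A, C, B are collinear ∩ DB ⟂ AC]
   → B = (758/277, 883/277)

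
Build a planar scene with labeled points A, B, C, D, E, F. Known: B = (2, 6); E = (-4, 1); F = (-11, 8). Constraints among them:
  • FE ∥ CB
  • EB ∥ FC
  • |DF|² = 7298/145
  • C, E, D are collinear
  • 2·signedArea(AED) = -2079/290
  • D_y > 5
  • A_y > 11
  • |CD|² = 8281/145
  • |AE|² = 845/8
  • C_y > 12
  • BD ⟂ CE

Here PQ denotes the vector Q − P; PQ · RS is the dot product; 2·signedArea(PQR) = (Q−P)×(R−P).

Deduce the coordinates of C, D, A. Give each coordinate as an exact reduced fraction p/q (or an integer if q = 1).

1. C_x = -5  [FE ∥ CB ∩ EB ∥ FC]
2. C_y = 13  [FE ∥ CB ∩ EB ∥ FC]
   → C = (-5, 13)
3. D_x = -634/145  [C, E, D are collinear ∩ BD ⟂ CE]
4. D_y = 793/145  [C, E, D are collinear ∩ BD ⟂ CE]
   → D = (-634/145, 793/145)
5. A_x = -13/4  [line -648/145·x + -54/145·y + -2997/290 = 0 ∩ |AE|² = 845/8]
6. A_y = 45/4  [line -648/145·x + -54/145·y + -2997/290 = 0 ∩ |AE|² = 845/8]
   → A = (-13/4, 45/4)

A = (-13/4, 45/4)
C = (-5, 13)
D = (-634/145, 793/145)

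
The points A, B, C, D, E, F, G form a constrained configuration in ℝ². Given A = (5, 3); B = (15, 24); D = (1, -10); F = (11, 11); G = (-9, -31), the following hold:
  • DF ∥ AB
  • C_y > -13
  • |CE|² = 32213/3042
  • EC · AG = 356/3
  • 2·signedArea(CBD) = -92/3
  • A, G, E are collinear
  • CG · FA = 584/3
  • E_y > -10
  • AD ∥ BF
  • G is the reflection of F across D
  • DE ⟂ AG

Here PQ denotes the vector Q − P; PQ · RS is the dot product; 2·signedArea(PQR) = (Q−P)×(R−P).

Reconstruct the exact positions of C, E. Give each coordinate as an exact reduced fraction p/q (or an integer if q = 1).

1. C_x = -1  [2·signedArea(CBD) = -92/3 ∩ CG · FA = 584/3]
2. C_y = -38/3  [2·signedArea(CBD) = -92/3 ∩ CG · FA = 584/3]
   → C = (-1, -38/3)
3. E_x = -53/338  [A, G, E are collinear ∩ DE ⟂ AG]
4. E_y = -3219/338  [A, G, E are collinear ∩ DE ⟂ AG]
   → E = (-53/338, -3219/338)

C = (-1, -38/3)
E = (-53/338, -3219/338)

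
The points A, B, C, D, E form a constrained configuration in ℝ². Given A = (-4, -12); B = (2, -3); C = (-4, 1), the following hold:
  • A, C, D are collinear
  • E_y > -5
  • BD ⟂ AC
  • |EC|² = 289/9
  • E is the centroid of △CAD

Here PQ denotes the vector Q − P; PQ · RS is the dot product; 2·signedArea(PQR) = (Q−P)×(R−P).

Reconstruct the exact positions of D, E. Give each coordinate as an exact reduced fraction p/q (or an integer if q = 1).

1. D_x = -4  [A, C, D are collinear ∩ BD ⟂ AC]
2. D_y = -3  [A, C, D are collinear ∩ BD ⟂ AC]
   → D = (-4, -3)
3. E_x = -4  [E is the centroid of △CAD]
4. E_y = -14/3  [E is the centroid of △CAD]
   → E = (-4, -14/3)

D = (-4, -3)
E = (-4, -14/3)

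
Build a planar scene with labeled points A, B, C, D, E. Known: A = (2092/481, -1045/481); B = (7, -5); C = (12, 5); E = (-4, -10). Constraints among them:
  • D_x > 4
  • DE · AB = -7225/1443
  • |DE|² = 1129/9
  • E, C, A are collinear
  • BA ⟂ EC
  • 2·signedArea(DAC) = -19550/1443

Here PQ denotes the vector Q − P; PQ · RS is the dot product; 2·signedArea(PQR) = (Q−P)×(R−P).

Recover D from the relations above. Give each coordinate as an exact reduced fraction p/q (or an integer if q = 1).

1. D_x = 5  [line -1275/481·x + 1360/481·y + 32725/1443 = 0 ∩ |DE|² = 1129/9]
2. D_y = -10/3  [line -1275/481·x + 1360/481·y + 32725/1443 = 0 ∩ |DE|² = 1129/9]
   → D = (5, -10/3)

D = (5, -10/3)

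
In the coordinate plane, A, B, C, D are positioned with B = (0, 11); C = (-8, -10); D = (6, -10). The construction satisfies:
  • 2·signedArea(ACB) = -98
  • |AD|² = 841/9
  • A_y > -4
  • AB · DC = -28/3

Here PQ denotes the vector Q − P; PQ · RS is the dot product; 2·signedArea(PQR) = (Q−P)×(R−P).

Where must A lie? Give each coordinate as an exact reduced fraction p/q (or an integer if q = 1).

A = (-2/3, -3)

1. A_x = -2/3  [2·signedArea(ACB) = -98 ∩ AB · DC = -28/3]
2. A_y = -3  [2·signedArea(ACB) = -98 ∩ AB · DC = -28/3]
   → A = (-2/3, -3)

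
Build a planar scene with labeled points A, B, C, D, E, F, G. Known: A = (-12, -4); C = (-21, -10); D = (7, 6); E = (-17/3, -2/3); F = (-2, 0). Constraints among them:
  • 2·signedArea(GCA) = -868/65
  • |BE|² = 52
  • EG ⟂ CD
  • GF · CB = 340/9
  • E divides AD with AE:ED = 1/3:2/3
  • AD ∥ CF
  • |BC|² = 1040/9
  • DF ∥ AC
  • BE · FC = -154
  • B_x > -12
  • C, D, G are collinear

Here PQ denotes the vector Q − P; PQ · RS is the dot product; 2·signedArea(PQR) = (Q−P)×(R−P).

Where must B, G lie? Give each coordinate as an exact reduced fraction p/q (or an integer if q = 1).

1. B_x = -35/3  [line 19·x + 10·y + 805/3 = 0 ∩ |BE|² = 52]
2. B_y = -14/3  [line 19·x + 10·y + 805/3 = 0 ∩ |BE|² = 52]
   → B = (-35/3, -14/3)
3. G_x = -1057/195  [C, D, G are collinear ∩ EG ⟂ CD]
4. G_y = -214/195  [C, D, G are collinear ∩ EG ⟂ CD]
   → G = (-1057/195, -214/195)

B = (-35/3, -14/3)
G = (-1057/195, -214/195)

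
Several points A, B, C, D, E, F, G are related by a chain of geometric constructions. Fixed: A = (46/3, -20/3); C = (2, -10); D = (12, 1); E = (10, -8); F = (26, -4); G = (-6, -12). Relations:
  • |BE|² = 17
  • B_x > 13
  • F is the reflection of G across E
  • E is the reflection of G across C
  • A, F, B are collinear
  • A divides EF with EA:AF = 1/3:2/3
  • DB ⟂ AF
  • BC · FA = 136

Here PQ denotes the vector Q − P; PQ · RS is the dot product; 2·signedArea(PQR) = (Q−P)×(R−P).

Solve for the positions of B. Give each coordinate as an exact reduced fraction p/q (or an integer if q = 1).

1. B_x = 14  [A, F, B are collinear ∩ DB ⟂ AF]
2. B_y = -7  [A, F, B are collinear ∩ DB ⟂ AF]
   → B = (14, -7)

B = (14, -7)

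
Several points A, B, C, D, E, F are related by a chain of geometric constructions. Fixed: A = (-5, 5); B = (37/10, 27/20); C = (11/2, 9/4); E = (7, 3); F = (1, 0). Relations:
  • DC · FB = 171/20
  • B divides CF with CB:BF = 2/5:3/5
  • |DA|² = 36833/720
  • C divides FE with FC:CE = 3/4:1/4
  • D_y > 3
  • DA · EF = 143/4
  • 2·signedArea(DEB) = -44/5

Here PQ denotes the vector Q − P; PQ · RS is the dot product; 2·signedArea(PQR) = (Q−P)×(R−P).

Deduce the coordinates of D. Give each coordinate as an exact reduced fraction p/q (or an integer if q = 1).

D = (19/10, 187/60)

1. D_x = 19/10  [DC · FB = 171/20 ∩ 2·signedArea(DEB) = -44/5]
2. D_y = 187/60  [DC · FB = 171/20 ∩ 2·signedArea(DEB) = -44/5]
   → D = (19/10, 187/60)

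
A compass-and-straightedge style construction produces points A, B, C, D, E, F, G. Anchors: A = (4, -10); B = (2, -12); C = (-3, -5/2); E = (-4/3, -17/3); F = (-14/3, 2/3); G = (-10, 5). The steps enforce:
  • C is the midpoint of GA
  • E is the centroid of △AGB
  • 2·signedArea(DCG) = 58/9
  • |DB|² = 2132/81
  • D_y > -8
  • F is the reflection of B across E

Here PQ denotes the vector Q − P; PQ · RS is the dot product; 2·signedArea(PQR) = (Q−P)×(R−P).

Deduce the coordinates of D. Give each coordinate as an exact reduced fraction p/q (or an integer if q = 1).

1. D_x = 4/9  [line -15/2·x + -7·y + -418/9 = 0 ∩ |DB|² = 2132/81]
2. D_y = -64/9  [line -15/2·x + -7·y + -418/9 = 0 ∩ |DB|² = 2132/81]
   → D = (4/9, -64/9)

D = (4/9, -64/9)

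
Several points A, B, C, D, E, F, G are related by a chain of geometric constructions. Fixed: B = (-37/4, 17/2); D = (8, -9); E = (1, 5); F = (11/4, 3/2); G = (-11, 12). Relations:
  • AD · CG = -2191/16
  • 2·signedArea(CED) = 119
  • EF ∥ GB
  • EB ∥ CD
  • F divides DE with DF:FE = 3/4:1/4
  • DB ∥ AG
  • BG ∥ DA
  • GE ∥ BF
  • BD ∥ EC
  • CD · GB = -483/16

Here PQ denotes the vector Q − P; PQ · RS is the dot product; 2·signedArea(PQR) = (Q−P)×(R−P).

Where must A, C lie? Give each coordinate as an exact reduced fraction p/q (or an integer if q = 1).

A = (25/4, -11/2)
C = (73/4, -25/2)

1. A_x = 25/4  [DB ∥ AG ∩ BG ∥ DA]
2. A_y = -11/2  [DB ∥ AG ∩ BG ∥ DA]
   → A = (25/4, -11/2)
3. C_x = 73/4  [EB ∥ CD ∩ BD ∥ EC]
4. C_y = -25/2  [EB ∥ CD ∩ BD ∥ EC]
   → C = (73/4, -25/2)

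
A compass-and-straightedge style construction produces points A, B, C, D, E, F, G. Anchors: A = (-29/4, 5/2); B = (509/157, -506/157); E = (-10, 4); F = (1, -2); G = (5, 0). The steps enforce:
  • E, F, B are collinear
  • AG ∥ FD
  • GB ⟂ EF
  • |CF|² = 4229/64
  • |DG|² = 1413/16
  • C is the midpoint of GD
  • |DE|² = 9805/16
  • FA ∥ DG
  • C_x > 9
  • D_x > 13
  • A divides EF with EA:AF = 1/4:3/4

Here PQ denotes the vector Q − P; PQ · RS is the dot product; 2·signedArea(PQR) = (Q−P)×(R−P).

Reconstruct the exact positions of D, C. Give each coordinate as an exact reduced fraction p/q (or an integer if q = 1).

1. D_x = 53/4  [FA ∥ DG ∩ AG ∥ FD]
2. D_y = -9/2  [FA ∥ DG ∩ AG ∥ FD]
   → D = (53/4, -9/2)
3. C_x = 73/8  [C is the midpoint of GD]
4. C_y = -9/4  [C is the midpoint of GD]
   → C = (73/8, -9/4)

C = (73/8, -9/4)
D = (53/4, -9/2)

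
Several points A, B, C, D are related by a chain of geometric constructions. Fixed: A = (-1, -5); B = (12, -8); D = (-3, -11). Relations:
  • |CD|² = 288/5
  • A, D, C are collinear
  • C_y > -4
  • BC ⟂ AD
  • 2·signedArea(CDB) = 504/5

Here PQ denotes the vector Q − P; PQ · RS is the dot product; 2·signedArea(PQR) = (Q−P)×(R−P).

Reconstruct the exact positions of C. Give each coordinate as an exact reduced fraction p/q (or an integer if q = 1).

1. C_x = -3/5  [A, D, C are collinear ∩ BC ⟂ AD]
2. C_y = -19/5  [A, D, C are collinear ∩ BC ⟂ AD]
   → C = (-3/5, -19/5)

C = (-3/5, -19/5)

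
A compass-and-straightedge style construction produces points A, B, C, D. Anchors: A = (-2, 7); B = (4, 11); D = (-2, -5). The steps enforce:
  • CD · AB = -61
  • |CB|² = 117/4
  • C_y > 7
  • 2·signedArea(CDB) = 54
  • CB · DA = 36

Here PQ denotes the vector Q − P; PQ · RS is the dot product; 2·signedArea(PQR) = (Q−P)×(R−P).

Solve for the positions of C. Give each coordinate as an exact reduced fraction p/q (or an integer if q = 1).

1. C_x = -1/2  [2·signedArea(CDB) = 54 ∩ CB · DA = 36]
2. C_y = 8  [2·signedArea(CDB) = 54 ∩ CB · DA = 36]
   → C = (-1/2, 8)

C = (-1/2, 8)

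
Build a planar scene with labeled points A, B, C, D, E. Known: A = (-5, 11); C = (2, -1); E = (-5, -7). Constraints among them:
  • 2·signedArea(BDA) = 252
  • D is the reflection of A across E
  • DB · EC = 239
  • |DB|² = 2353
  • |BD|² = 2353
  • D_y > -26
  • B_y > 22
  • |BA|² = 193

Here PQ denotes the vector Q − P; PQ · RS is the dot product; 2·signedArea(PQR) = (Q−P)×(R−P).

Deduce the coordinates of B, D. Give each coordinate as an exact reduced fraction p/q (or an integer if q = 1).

B = (-12, 23)
D = (-5, -25)

1. D_x = -5  [D is the reflection of A across E]
2. D_y = -25  [D is the reflection of A across E]
   → D = (-5, -25)
3. B_x = -12  [2·signedArea(BDA) = 252 ∩ DB · EC = 239]
4. B_y = 23  [2·signedArea(BDA) = 252 ∩ DB · EC = 239]
   → B = (-12, 23)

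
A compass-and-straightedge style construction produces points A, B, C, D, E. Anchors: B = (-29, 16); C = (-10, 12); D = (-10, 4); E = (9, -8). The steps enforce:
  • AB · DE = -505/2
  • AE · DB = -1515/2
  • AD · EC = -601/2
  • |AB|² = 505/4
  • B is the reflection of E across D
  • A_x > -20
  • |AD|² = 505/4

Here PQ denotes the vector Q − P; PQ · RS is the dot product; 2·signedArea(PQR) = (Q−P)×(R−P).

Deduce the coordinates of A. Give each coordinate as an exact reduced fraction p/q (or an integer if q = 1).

1. A_x = -39/2  [AE · DB = -1515/2 ∩ AD · EC = -601/2]
2. A_y = 10  [AE · DB = -1515/2 ∩ AD · EC = -601/2]
   → A = (-39/2, 10)

A = (-39/2, 10)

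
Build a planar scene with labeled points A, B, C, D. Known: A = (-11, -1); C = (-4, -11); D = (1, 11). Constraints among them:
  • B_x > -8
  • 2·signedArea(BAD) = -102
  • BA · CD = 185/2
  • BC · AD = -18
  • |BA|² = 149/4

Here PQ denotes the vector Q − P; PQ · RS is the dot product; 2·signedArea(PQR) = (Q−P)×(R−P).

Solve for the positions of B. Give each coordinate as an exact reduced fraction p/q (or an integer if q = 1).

B = (-15/2, -6)

1. B_x = -15/2  [BC · AD = -18 ∩ 2·signedArea(BAD) = -102]
2. B_y = -6  [BC · AD = -18 ∩ 2·signedArea(BAD) = -102]
   → B = (-15/2, -6)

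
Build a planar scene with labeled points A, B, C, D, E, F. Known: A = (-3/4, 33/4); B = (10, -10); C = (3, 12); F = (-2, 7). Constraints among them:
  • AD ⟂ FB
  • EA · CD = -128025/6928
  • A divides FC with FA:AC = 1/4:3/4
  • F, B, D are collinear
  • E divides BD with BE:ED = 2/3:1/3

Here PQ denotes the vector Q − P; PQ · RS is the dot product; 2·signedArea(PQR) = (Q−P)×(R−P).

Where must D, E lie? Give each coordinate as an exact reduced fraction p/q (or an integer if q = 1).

D = (-941/433, 12549/1732)
E = (816/433, 3889/2598)

1. D_x = -941/433  [F, B, D are collinear ∩ AD ⟂ FB]
2. D_y = 12549/1732  [F, B, D are collinear ∩ AD ⟂ FB]
   → D = (-941/433, 12549/1732)
3. E_x = 816/433  [E divides BD with BE:ED = 2/3:1/3]
4. E_y = 3889/2598  [E divides BD with BE:ED = 2/3:1/3]
   → E = (816/433, 3889/2598)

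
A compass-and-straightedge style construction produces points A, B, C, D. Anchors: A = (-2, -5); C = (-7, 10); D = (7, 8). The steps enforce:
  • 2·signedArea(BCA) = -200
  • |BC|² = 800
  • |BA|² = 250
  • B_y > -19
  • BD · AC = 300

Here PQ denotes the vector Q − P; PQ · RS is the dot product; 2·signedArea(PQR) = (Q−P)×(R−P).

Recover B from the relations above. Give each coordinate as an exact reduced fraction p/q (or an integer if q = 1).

1. B_x = -11  [2·signedArea(BCA) = -200 ∩ BD · AC = 300]
2. B_y = -18  [2·signedArea(BCA) = -200 ∩ BD · AC = 300]
   → B = (-11, -18)

B = (-11, -18)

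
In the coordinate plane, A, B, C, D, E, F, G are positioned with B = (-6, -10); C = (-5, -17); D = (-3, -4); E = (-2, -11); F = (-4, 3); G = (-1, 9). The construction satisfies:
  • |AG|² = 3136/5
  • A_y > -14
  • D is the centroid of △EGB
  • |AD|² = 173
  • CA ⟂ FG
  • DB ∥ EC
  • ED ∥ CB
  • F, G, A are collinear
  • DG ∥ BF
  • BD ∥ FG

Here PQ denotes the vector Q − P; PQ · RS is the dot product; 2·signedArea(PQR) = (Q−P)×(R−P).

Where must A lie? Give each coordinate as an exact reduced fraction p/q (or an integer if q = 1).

1. A_x = -61/5  [F, G, A are collinear ∩ CA ⟂ FG]
2. A_y = -67/5  [F, G, A are collinear ∩ CA ⟂ FG]
   → A = (-61/5, -67/5)

A = (-61/5, -67/5)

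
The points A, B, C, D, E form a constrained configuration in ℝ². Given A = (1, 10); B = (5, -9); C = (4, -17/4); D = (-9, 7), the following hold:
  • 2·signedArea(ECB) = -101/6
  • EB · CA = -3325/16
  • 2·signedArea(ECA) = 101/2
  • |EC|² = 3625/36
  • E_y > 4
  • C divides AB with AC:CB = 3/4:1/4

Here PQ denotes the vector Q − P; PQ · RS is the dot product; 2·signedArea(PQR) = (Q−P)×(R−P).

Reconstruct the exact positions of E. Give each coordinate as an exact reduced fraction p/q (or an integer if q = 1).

E = (-4/3, 17/4)

1. E_x = -4/3  [EB · CA = -3325/16 ∩ 2·signedArea(ECA) = 101/2]
2. E_y = 17/4  [EB · CA = -3325/16 ∩ 2·signedArea(ECA) = 101/2]
   → E = (-4/3, 17/4)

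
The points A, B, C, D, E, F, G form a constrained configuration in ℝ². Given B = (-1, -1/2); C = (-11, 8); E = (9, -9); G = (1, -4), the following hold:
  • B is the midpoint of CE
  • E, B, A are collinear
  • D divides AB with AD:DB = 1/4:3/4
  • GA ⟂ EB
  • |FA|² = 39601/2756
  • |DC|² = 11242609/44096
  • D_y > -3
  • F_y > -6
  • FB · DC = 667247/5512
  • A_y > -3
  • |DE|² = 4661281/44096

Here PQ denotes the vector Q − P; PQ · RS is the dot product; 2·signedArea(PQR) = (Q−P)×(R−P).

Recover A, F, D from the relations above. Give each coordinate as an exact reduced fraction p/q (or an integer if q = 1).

1. A_x = 1301/689  [E, B, A are collinear ∩ GA ⟂ EB]
2. A_y = -2036/689  [E, B, A are collinear ∩ GA ⟂ EB]
   → A = (1301/689, -2036/689)
3. D_x = 1607/1378  [D divides AB with AD:DB = 1/4:3/4]
4. D_y = -12905/5512  [D divides AB with AD:DB = 1/4:3/4]
   → D = (1607/1378, -12905/5512)
5. F_x = 3291/689  [line 16765/1378·x + -57001/5512·y + -1257375/11024 = 0 ∩ |FA|² = 39601/2756]
6. F_y = -7455/1378  [line 16765/1378·x + -57001/5512·y + -1257375/11024 = 0 ∩ |FA|² = 39601/2756]
   → F = (3291/689, -7455/1378)

A = (1301/689, -2036/689)
D = (1607/1378, -12905/5512)
F = (3291/689, -7455/1378)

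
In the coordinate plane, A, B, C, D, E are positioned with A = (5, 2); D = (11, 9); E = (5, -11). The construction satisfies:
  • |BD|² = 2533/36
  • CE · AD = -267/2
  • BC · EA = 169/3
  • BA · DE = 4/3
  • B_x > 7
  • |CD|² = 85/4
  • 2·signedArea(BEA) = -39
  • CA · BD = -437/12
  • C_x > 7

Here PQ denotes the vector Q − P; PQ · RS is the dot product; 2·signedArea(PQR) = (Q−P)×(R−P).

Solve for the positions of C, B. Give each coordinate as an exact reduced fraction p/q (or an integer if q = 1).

1. C_x = 8  [line -6·x + -7·y + 173/2 = 0 ∩ |CD|² = 85/4]
2. C_y = 11/2  [line -6·x + -7·y + 173/2 = 0 ∩ |CD|² = 85/4]
   → C = (8, 11/2)
3. B_x = 8  [CA · BD = -437/12 ∩ BC · EA = 169/3]
4. B_y = 7/6  [CA · BD = -437/12 ∩ BC · EA = 169/3]
   → B = (8, 7/6)

B = (8, 7/6)
C = (8, 11/2)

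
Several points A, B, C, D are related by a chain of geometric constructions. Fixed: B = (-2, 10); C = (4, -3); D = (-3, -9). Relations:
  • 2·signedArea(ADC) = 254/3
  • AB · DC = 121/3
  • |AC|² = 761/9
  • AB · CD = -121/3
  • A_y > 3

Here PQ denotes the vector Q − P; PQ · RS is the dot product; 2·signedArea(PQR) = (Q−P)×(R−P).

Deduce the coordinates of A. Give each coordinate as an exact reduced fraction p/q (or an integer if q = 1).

A = (-7/3, 11/3)

1. A_x = -7/3  [AB · CD = -121/3 ∩ 2·signedArea(ADC) = 254/3]
2. A_y = 11/3  [AB · CD = -121/3 ∩ 2·signedArea(ADC) = 254/3]
   → A = (-7/3, 11/3)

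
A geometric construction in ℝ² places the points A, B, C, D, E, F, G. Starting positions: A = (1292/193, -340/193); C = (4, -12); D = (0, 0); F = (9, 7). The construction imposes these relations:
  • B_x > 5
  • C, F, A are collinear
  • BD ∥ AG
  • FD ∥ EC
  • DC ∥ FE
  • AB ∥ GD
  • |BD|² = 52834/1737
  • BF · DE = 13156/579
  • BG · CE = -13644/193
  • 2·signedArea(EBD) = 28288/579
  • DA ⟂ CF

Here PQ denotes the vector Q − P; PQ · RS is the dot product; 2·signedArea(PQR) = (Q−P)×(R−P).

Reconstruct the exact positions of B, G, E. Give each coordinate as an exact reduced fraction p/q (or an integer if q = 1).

B = (3029/579, 337/193)
E = (13, -5)
G = (847/579, -677/193)

1. E_x = 13  [FD ∥ EC ∩ DC ∥ FE]
2. E_y = -5  [FD ∥ EC ∩ DC ∥ FE]
   → E = (13, -5)
3. B_x = 3029/579  [BF · DE = 13156/579 ∩ 2·signedArea(EBD) = 28288/579]
4. B_y = 337/193  [BF · DE = 13156/579 ∩ 2·signedArea(EBD) = 28288/579]
   → B = (3029/579, 337/193)
5. G_x = 847/579  [AB ∥ GD ∩ BD ∥ AG]
6. G_y = -677/193  [AB ∥ GD ∩ BD ∥ AG]
   → G = (847/579, -677/193)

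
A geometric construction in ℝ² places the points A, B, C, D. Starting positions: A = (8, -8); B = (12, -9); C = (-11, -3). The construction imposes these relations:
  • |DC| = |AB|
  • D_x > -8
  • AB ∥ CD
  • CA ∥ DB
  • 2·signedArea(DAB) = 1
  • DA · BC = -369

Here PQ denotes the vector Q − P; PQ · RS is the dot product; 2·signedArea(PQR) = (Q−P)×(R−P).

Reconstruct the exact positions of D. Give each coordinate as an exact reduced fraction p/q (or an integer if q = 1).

1. D_x = -7  [CA ∥ DB ∩ AB ∥ CD]
2. D_y = -4  [CA ∥ DB ∩ AB ∥ CD]
   → D = (-7, -4)

D = (-7, -4)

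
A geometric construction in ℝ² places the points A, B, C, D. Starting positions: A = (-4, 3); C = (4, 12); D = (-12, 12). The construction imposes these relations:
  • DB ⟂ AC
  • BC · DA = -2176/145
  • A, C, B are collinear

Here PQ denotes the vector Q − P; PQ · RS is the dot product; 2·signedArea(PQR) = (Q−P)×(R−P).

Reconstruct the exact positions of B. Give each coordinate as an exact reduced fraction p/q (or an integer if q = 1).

B = (-444/145, 588/145)

1. B_x = -444/145  [A, C, B are collinear ∩ DB ⟂ AC]
2. B_y = 588/145  [A, C, B are collinear ∩ DB ⟂ AC]
   → B = (-444/145, 588/145)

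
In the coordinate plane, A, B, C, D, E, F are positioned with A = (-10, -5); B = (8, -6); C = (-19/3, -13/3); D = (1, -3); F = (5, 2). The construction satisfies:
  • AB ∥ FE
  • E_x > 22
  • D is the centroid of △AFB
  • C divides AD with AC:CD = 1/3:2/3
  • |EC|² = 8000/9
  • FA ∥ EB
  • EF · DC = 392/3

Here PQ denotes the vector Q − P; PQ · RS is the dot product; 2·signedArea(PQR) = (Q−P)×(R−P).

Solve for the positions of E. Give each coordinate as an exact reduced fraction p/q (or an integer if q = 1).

E = (23, 1)

1. E_x = 23  [FA ∥ EB ∩ AB ∥ FE]
2. E_y = 1  [FA ∥ EB ∩ AB ∥ FE]
   → E = (23, 1)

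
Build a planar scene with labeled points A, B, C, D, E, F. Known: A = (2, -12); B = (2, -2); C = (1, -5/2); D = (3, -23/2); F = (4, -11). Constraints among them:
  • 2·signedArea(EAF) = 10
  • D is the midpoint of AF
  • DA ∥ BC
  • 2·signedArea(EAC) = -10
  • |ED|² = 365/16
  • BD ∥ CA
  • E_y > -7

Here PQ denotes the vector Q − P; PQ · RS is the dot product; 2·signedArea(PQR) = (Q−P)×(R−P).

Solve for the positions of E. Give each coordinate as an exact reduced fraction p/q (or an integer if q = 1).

1. E_x = 5/2  [2·signedArea(EAF) = 10 ∩ 2·signedArea(EAC) = -10]
2. E_y = -27/4  [2·signedArea(EAF) = 10 ∩ 2·signedArea(EAC) = -10]
   → E = (5/2, -27/4)

E = (5/2, -27/4)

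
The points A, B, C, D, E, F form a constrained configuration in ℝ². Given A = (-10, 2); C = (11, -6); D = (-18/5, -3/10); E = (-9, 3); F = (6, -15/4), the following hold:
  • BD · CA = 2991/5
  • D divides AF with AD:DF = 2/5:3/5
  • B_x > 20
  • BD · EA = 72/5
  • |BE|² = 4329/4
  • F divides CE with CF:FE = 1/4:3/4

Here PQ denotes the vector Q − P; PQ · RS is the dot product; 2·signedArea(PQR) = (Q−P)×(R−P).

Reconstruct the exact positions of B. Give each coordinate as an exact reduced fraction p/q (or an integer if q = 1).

1. B_x = 21  [BD · EA = 72/5 ∩ BD · CA = 2991/5]
2. B_y = -21/2  [BD · EA = 72/5 ∩ BD · CA = 2991/5]
   → B = (21, -21/2)

B = (21, -21/2)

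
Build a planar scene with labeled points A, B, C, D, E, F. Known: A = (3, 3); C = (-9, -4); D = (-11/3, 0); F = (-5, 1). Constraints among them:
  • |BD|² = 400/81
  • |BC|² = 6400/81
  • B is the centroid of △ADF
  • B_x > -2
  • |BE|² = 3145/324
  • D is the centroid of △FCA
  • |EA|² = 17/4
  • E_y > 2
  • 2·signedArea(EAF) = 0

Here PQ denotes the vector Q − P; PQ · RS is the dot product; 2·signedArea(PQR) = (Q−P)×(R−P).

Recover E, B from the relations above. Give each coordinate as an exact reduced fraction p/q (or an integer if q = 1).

B = (-17/9, 4/3)
E = (1, 5/2)

1. B_x = -17/9  [B is the centroid of △ADF]
2. B_y = 4/3  [B is the centroid of △ADF]
   → B = (-17/9, 4/3)
3. E_x = 1  [line 2·x + -8·y + 18 = 0 ∩ |BE|² = 3145/324]
4. E_y = 5/2  [line 2·x + -8·y + 18 = 0 ∩ |BE|² = 3145/324]
   → E = (1, 5/2)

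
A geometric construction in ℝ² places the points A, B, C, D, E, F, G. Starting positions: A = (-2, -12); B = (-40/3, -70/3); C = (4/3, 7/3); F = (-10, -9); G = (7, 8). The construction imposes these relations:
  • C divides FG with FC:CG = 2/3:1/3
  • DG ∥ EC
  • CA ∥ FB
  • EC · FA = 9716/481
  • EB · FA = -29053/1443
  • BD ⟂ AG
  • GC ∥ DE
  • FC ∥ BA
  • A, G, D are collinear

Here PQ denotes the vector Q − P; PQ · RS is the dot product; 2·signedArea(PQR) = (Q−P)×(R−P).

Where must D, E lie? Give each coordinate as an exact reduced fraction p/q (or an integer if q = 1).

D = (-3920/481, -37036/1443)
E = (-19937/1443, -15071/481)

1. D_x = -3920/481  [A, G, D are collinear ∩ BD ⟂ AG]
2. D_y = -37036/1443  [A, G, D are collinear ∩ BD ⟂ AG]
   → D = (-3920/481, -37036/1443)
3. E_x = -19937/1443  [DG ∥ EC ∩ GC ∥ DE]
4. E_y = -15071/481  [DG ∥ EC ∩ GC ∥ DE]
   → E = (-19937/1443, -15071/481)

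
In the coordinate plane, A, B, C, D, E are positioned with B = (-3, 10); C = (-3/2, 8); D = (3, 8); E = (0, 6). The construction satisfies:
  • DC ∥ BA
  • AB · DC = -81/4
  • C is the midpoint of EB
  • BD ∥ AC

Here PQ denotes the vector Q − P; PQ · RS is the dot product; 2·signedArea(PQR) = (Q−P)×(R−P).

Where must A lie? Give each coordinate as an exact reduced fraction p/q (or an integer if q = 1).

1. A_x = -15/2  [BD ∥ AC ∩ DC ∥ BA]
2. A_y = 10  [BD ∥ AC ∩ DC ∥ BA]
   → A = (-15/2, 10)

A = (-15/2, 10)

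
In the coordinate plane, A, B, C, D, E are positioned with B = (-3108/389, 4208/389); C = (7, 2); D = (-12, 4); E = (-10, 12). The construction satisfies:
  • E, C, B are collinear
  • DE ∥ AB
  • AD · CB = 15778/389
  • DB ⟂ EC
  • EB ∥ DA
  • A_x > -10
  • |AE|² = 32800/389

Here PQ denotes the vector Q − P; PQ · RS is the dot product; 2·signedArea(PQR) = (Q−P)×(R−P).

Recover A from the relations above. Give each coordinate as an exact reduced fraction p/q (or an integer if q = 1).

A = (-3886/389, 1096/389)

1. A_x = -3886/389  [DE ∥ AB ∩ EB ∥ DA]
2. A_y = 1096/389  [DE ∥ AB ∩ EB ∥ DA]
   → A = (-3886/389, 1096/389)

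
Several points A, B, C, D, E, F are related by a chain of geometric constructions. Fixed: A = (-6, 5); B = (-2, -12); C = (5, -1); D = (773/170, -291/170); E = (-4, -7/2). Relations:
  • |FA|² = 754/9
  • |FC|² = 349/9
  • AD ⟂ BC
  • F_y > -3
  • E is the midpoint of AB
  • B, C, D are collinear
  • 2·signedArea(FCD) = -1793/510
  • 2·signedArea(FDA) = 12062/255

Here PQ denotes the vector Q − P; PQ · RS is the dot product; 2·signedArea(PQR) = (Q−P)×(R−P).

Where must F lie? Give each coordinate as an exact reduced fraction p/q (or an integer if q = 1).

1. F_x = -1  [2·signedArea(FDA) = 12062/255 ∩ 2·signedArea(FCD) = -1793/510]
2. F_y = -8/3  [2·signedArea(FDA) = 12062/255 ∩ 2·signedArea(FCD) = -1793/510]
   → F = (-1, -8/3)

F = (-1, -8/3)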